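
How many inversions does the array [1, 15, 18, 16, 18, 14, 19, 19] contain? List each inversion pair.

Finding inversions in [1, 15, 18, 16, 18, 14, 19, 19]:

(1, 5): arr[1]=15 > arr[5]=14
(2, 3): arr[2]=18 > arr[3]=16
(2, 5): arr[2]=18 > arr[5]=14
(3, 5): arr[3]=16 > arr[5]=14
(4, 5): arr[4]=18 > arr[5]=14

Total inversions: 5

The array has 5 inversion(s): (1,5), (2,3), (2,5), (3,5), (4,5). Each pair (i,j) satisfies i < j and arr[i] > arr[j].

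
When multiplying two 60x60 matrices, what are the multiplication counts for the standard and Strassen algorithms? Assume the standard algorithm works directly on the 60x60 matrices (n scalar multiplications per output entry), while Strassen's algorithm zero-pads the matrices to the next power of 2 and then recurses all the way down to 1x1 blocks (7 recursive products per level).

Matrix multiplication for 60x60 matrices:

Strassen's algorithm requires power-of-2 dimensions. Pad 60x60 to 64x64 (next power of 2).

Standard algorithm: 60^3 = 216000 multiplications
Strassen's algorithm: 7^(log2(64)) = 7^6 = 117649 multiplications
Savings: 216000 - 117649 = 98351 multiplications

Standard: 216000 multiplications (60^3). Strassen: 117649 multiplications (7^6, after padding to 64x64). Strassen reduces 8 recursive multiplications to 7 at each level.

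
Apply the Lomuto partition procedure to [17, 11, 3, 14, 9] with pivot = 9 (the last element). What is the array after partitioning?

Lomuto partition with pivot = 9:

Initial array: [17, 11, 3, 14, 9]

arr[0]=17 > 9: no swap
arr[1]=11 > 9: no swap
arr[2]=3 <= 9: swap with position 0, array becomes [3, 11, 17, 14, 9]
arr[3]=14 > 9: no swap

Place pivot at position 1: [3, 9, 17, 14, 11]
Pivot position: 1

After partitioning with pivot 9, the array becomes [3, 9, 17, 14, 11]. The pivot is placed at index 1. All elements to the left of the pivot are <= 9, and all elements to the right are > 9.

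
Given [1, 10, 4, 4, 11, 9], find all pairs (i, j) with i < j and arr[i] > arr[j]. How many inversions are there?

Finding inversions in [1, 10, 4, 4, 11, 9]:

(1, 2): arr[1]=10 > arr[2]=4
(1, 3): arr[1]=10 > arr[3]=4
(1, 5): arr[1]=10 > arr[5]=9
(4, 5): arr[4]=11 > arr[5]=9

Total inversions: 4

The array has 4 inversion(s): (1,2), (1,3), (1,5), (4,5). Each pair (i,j) satisfies i < j and arr[i] > arr[j].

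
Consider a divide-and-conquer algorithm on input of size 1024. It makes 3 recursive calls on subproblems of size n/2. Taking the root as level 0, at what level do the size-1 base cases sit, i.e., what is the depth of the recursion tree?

For divide and conquer with division factor 2:

Problem sizes at each level:
Level 0: 1024
Level 1: 512
Level 2: 256
Level 3: 128
Level 4: 64
Level 5: 32
Level 6: 16
Level 7: 8
Level 8: 4
Level 9: 2
Level 10: 1

The root is level 0 and the size-1 base case is level 10 (the tree spans levels 0 through 10, i.e. 11 levels counting the root), so the depth is the number of divisions: log_2(1024) = 10

The recursion tree depth is log_2(1024) = 10. At each level, the problem size is divided by 2, so it takes 10 divisions to reduce to a base case of size 1. The algorithm makes 3 recursive calls at each level.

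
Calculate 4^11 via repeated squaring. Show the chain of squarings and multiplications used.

Computing 4^11 by squaring (build up from 4^1; each line after the first costs one multiplication):

4^1 = 4
4^2 = (4^1)^2 = 4^2 = 16
4^4 = (4^2)^2 = 16^2 = 256
4^5 = 4 * 4^4 = 4 * 256 = 1024
4^10 = (4^5)^2 = 1024^2 = 1048576
4^11 = 4 * 4^10 = 4 * 1048576 = 4194304

Result: 4194304
Multiplications needed: 5 (5 lines after 4^1)

4^11 = 4194304. Using exponentiation by squaring, this requires 5 multiplications. The key idea: if the exponent is even, square the half-power; if odd, multiply by the base once.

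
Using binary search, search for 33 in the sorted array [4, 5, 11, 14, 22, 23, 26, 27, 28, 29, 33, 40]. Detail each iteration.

Binary search for 33 in [4, 5, 11, 14, 22, 23, 26, 27, 28, 29, 33, 40]:

lo=0, hi=11, mid=5, arr[mid]=23 -> 23 < 33, search right half
lo=6, hi=11, mid=8, arr[mid]=28 -> 28 < 33, search right half
lo=9, hi=11, mid=10, arr[mid]=33 -> Found target at index 10!

Binary search finds 33 at index 10 after 3 comparisons. The search repeatedly halves the search space by comparing with the middle element.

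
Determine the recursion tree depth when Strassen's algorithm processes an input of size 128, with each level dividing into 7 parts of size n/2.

For divide and conquer with division factor 2:

Problem sizes at each level:
Level 0: 128
Level 1: 64
Level 2: 32
Level 3: 16
Level 4: 8
Level 5: 4
Level 6: 2
Level 7: 1

The root is level 0 and the size-1 base case is level 7 (the tree spans levels 0 through 7, i.e. 8 levels counting the root), so the depth is the number of divisions: log_2(128) = 7

The recursion tree depth is log_2(128) = 7. At each level, the problem size is divided by 2, so it takes 7 divisions to reduce to a base case of size 1. The algorithm makes 7 recursive calls at each level.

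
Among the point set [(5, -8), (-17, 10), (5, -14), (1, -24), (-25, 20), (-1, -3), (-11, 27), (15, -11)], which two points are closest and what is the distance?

Computing all pairwise distances among 8 points:

d((5, -8), (-17, 10)) = 28.4253
d((5, -8), (5, -14)) = 6.0 <-- minimum
d((5, -8), (1, -24)) = 16.4924
d((5, -8), (-25, 20)) = 41.0366
d((5, -8), (-1, -3)) = 7.8102
d((5, -8), (-11, 27)) = 38.4838
d((5, -8), (15, -11)) = 10.4403
d((-17, 10), (5, -14)) = 32.5576
d((-17, 10), (1, -24)) = 38.4708
d((-17, 10), (-25, 20)) = 12.8062
d((-17, 10), (-1, -3)) = 20.6155
d((-17, 10), (-11, 27)) = 18.0278
d((-17, 10), (15, -11)) = 38.2753
d((5, -14), (1, -24)) = 10.7703
d((5, -14), (-25, 20)) = 45.3431
d((5, -14), (-1, -3)) = 12.53
d((5, -14), (-11, 27)) = 44.0114
d((5, -14), (15, -11)) = 10.4403
d((1, -24), (-25, 20)) = 51.1077
d((1, -24), (-1, -3)) = 21.095
d((1, -24), (-11, 27)) = 52.3927
d((1, -24), (15, -11)) = 19.105
d((-25, 20), (-1, -3)) = 33.2415
d((-25, 20), (-11, 27)) = 15.6525
d((-25, 20), (15, -11)) = 50.6063
d((-1, -3), (-11, 27)) = 31.6228
d((-1, -3), (15, -11)) = 17.8885
d((-11, 27), (15, -11)) = 46.0435

Closest pair: (5, -8) and (5, -14) with distance 6.0

The closest pair is (5, -8) and (5, -14) with Euclidean distance 6.0. For 8 points, brute-force pairwise comparison is shown above. For large n, the divide-and-conquer algorithm (sort by x, recurse on halves, check the dividing strip) achieves O(n log n).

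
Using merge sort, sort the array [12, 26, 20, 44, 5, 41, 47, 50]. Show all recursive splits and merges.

Merge sort trace:

Split: [12, 26, 20, 44, 5, 41, 47, 50] -> [12, 26, 20, 44] and [5, 41, 47, 50]
  Split: [12, 26, 20, 44] -> [12, 26] and [20, 44]
    Split: [12, 26] -> [12] and [26]
    Merge: [12] + [26] -> [12, 26]
    Split: [20, 44] -> [20] and [44]
    Merge: [20] + [44] -> [20, 44]
  Merge: [12, 26] + [20, 44] -> [12, 20, 26, 44]
  Split: [5, 41, 47, 50] -> [5, 41] and [47, 50]
    Split: [5, 41] -> [5] and [41]
    Merge: [5] + [41] -> [5, 41]
    Split: [47, 50] -> [47] and [50]
    Merge: [47] + [50] -> [47, 50]
  Merge: [5, 41] + [47, 50] -> [5, 41, 47, 50]
Merge: [12, 20, 26, 44] + [5, 41, 47, 50] -> [5, 12, 20, 26, 41, 44, 47, 50]

Final sorted array: [5, 12, 20, 26, 41, 44, 47, 50]

The merge sort proceeds by recursively splitting the array and merging sorted halves.
After all merges, the sorted array is [5, 12, 20, 26, 41, 44, 47, 50].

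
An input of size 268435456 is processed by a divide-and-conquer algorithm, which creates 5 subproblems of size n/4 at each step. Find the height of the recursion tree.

For divide and conquer with division factor 4:

Problem sizes at each level:
Level 0: 268435456
Level 1: 67108864
Level 2: 16777216
Level 3: 4194304
Level 4: 1048576
Level 5: 262144
Level 6: 65536
Level 7: 16384
Level 8: 4096
Level 9: 1024
Level 10: 256
Level 11: 64
Level 12: 16
Level 13: 4
Level 14: 1

The root is level 0 and the size-1 base case is level 14 (the tree spans levels 0 through 14, i.e. 15 levels counting the root), so the depth is the number of divisions: log_4(268435456) = 14

The recursion tree depth is log_4(268435456) = 14. At each level, the problem size is divided by 4, so it takes 14 divisions to reduce to a base case of size 1. The algorithm makes 5 recursive calls at each level.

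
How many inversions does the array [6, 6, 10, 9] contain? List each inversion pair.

Finding inversions in [6, 6, 10, 9]:

(2, 3): arr[2]=10 > arr[3]=9

Total inversions: 1

The array has 1 inversion(s): (2,3). Each pair (i,j) satisfies i < j and arr[i] > arr[j].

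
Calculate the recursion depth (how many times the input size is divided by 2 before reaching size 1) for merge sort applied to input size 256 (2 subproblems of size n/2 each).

For divide and conquer with division factor 2:

Problem sizes at each level:
Level 0: 256
Level 1: 128
Level 2: 64
Level 3: 32
Level 4: 16
Level 5: 8
Level 6: 4
Level 7: 2
Level 8: 1

The root is level 0 and the size-1 base case is level 8 (the tree spans levels 0 through 8, i.e. 9 levels counting the root), so the depth is the number of divisions: log_2(256) = 8

The recursion tree depth is log_2(256) = 8. At each level, the problem size is divided by 2, so it takes 8 divisions to reduce to a base case of size 1. The algorithm makes 2 recursive calls at each level.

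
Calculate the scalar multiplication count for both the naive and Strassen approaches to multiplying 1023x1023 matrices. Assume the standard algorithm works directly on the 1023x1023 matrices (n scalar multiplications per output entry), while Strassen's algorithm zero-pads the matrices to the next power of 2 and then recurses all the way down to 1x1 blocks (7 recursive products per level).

Matrix multiplication for 1023x1023 matrices:

Strassen's algorithm requires power-of-2 dimensions. Pad 1023x1023 to 1024x1024 (next power of 2).

Standard algorithm: 1023^3 = 1070599167 multiplications
Strassen's algorithm: 7^(log2(1024)) = 7^10 = 282475249 multiplications
Savings: 1070599167 - 282475249 = 788123918 multiplications

Standard: 1070599167 multiplications (1023^3). Strassen: 282475249 multiplications (7^10, after padding to 1024x1024). Strassen reduces 8 recursive multiplications to 7 at each level.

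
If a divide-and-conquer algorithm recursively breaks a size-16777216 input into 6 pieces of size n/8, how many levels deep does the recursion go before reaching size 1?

For divide and conquer with division factor 8:

Problem sizes at each level:
Level 0: 16777216
Level 1: 2097152
Level 2: 262144
Level 3: 32768
Level 4: 4096
Level 5: 512
Level 6: 64
Level 7: 8
Level 8: 1

The root is level 0 and the size-1 base case is level 8 (the tree spans levels 0 through 8, i.e. 9 levels counting the root), so the depth is the number of divisions: log_8(16777216) = 8

The recursion tree depth is log_8(16777216) = 8. At each level, the problem size is divided by 8, so it takes 8 divisions to reduce to a base case of size 1. The algorithm makes 6 recursive calls at each level.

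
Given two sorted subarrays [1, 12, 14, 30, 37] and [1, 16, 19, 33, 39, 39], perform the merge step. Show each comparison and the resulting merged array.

Merging process:

Compare 1 vs 1: take 1 from left. Merged: [1]
Compare 12 vs 1: take 1 from right. Merged: [1, 1]
Compare 12 vs 16: take 12 from left. Merged: [1, 1, 12]
Compare 14 vs 16: take 14 from left. Merged: [1, 1, 12, 14]
Compare 30 vs 16: take 16 from right. Merged: [1, 1, 12, 14, 16]
Compare 30 vs 19: take 19 from right. Merged: [1, 1, 12, 14, 16, 19]
Compare 30 vs 33: take 30 from left. Merged: [1, 1, 12, 14, 16, 19, 30]
Compare 37 vs 33: take 33 from right. Merged: [1, 1, 12, 14, 16, 19, 30, 33]
Compare 37 vs 39: take 37 from left. Merged: [1, 1, 12, 14, 16, 19, 30, 33, 37]
Append remaining from right: [39, 39]. Merged: [1, 1, 12, 14, 16, 19, 30, 33, 37, 39, 39]

Final merged array: [1, 1, 12, 14, 16, 19, 30, 33, 37, 39, 39]
Total comparisons: 9

The merged array is [1, 1, 12, 14, 16, 19, 30, 33, 37, 39, 39], requiring 9 comparisons. The merge step runs in O(n) time where n is the total number of elements.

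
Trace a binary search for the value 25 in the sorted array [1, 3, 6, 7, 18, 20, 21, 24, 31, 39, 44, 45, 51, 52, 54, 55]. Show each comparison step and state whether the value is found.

Binary search for 25 in [1, 3, 6, 7, 18, 20, 21, 24, 31, 39, 44, 45, 51, 52, 54, 55]:

lo=0, hi=15, mid=7, arr[mid]=24 -> 24 < 25, search right half
lo=8, hi=15, mid=11, arr[mid]=45 -> 45 > 25, search left half
lo=8, hi=10, mid=9, arr[mid]=39 -> 39 > 25, search left half
lo=8, hi=8, mid=8, arr[mid]=31 -> 31 > 25, search left half
lo=8 > hi=7, target 25 not found

Binary search determines that 25 is not in the array after 4 comparisons. The search space was exhausted without finding the target.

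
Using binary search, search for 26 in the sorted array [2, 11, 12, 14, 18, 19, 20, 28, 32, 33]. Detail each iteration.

Binary search for 26 in [2, 11, 12, 14, 18, 19, 20, 28, 32, 33]:

lo=0, hi=9, mid=4, arr[mid]=18 -> 18 < 26, search right half
lo=5, hi=9, mid=7, arr[mid]=28 -> 28 > 26, search left half
lo=5, hi=6, mid=5, arr[mid]=19 -> 19 < 26, search right half
lo=6, hi=6, mid=6, arr[mid]=20 -> 20 < 26, search right half
lo=7 > hi=6, target 26 not found

Binary search determines that 26 is not in the array after 4 comparisons. The search space was exhausted without finding the target.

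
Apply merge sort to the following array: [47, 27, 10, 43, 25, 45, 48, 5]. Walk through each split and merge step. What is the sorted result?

Merge sort trace:

Split: [47, 27, 10, 43, 25, 45, 48, 5] -> [47, 27, 10, 43] and [25, 45, 48, 5]
  Split: [47, 27, 10, 43] -> [47, 27] and [10, 43]
    Split: [47, 27] -> [47] and [27]
    Merge: [47] + [27] -> [27, 47]
    Split: [10, 43] -> [10] and [43]
    Merge: [10] + [43] -> [10, 43]
  Merge: [27, 47] + [10, 43] -> [10, 27, 43, 47]
  Split: [25, 45, 48, 5] -> [25, 45] and [48, 5]
    Split: [25, 45] -> [25] and [45]
    Merge: [25] + [45] -> [25, 45]
    Split: [48, 5] -> [48] and [5]
    Merge: [48] + [5] -> [5, 48]
  Merge: [25, 45] + [5, 48] -> [5, 25, 45, 48]
Merge: [10, 27, 43, 47] + [5, 25, 45, 48] -> [5, 10, 25, 27, 43, 45, 47, 48]

Final sorted array: [5, 10, 25, 27, 43, 45, 47, 48]

The merge sort proceeds by recursively splitting the array and merging sorted halves.
After all merges, the sorted array is [5, 10, 25, 27, 43, 45, 47, 48].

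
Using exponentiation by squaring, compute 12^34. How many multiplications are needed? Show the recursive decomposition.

Computing 12^34 by squaring (build up from 12^1; each line after the first costs one multiplication):

12^1 = 12
12^2 = (12^1)^2 = 12^2 = 144
12^4 = (12^2)^2 = 144^2 = 20736
12^8 = (12^4)^2 = 20736^2 = 429981696
12^16 = (12^8)^2 = 429981696^2 = 184884258895036416
12^17 = 12 * 12^16 = 12 * 184884258895036416 = 2218611106740436992
12^34 = (12^17)^2 = 2218611106740436992^2 = 4922235242952026704037113243122008064

Result: 4922235242952026704037113243122008064
Multiplications needed: 6 (6 lines after 12^1)

12^34 = 4922235242952026704037113243122008064. Using exponentiation by squaring, this requires 6 multiplications. The key idea: if the exponent is even, square the half-power; if odd, multiply by the base once.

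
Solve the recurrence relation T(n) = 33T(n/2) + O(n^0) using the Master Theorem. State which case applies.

Master Theorem for T(n) = 33T(n/2) + O(n^0):

a = 33, b = 2, c = 0
log_b(a) = log_2(33) = 5.0444

Case 1: c = 0 < log_2(33) = 5.0444
T(n) = O(n^(log_2 33))

For T(n) = 33T(n/2) + O(n^0): log_2(33) = 5.0444. This is Case 1 of the Master Theorem (c < log_b(a), work dominated by leaves), giving O(n^(log_2 33)).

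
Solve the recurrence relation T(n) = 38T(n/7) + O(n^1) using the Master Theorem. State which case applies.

Master Theorem for T(n) = 38T(n/7) + O(n^1):

a = 38, b = 7, c = 1
log_b(a) = log_7(38) = 1.8693

Case 1: c = 1 < log_7(38) = 1.8693
T(n) = O(n^(log_7 38))

For T(n) = 38T(n/7) + O(n^1): log_7(38) = 1.8693. This is Case 1 of the Master Theorem (c < log_b(a), work dominated by leaves), giving O(n^(log_7 38)).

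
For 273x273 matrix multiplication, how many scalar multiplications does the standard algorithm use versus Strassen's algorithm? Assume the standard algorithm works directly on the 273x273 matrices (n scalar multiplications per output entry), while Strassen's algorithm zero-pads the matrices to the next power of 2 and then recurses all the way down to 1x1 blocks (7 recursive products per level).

Matrix multiplication for 273x273 matrices:

Strassen's algorithm requires power-of-2 dimensions. Pad 273x273 to 512x512 (next power of 2).

Standard algorithm: 273^3 = 20346417 multiplications
Strassen's algorithm: 7^(log2(512)) = 7^9 = 40353607 multiplications
Difference: 20346417 - 40353607 = -20007190 (Strassen uses MORE here due to padding overhead — for small or just-over-power-of-2 n, padding can outweigh the per-level savings)

Standard: 20346417 multiplications (273^3). Strassen: 40353607 multiplications (7^9, after padding to 512x512). Strassen reduces 8 recursive multiplications to 7 at each level.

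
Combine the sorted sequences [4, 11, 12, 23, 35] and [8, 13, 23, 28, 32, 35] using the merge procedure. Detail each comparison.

Merging process:

Compare 4 vs 8: take 4 from left. Merged: [4]
Compare 11 vs 8: take 8 from right. Merged: [4, 8]
Compare 11 vs 13: take 11 from left. Merged: [4, 8, 11]
Compare 12 vs 13: take 12 from left. Merged: [4, 8, 11, 12]
Compare 23 vs 13: take 13 from right. Merged: [4, 8, 11, 12, 13]
Compare 23 vs 23: take 23 from left. Merged: [4, 8, 11, 12, 13, 23]
Compare 35 vs 23: take 23 from right. Merged: [4, 8, 11, 12, 13, 23, 23]
Compare 35 vs 28: take 28 from right. Merged: [4, 8, 11, 12, 13, 23, 23, 28]
Compare 35 vs 32: take 32 from right. Merged: [4, 8, 11, 12, 13, 23, 23, 28, 32]
Compare 35 vs 35: take 35 from left. Merged: [4, 8, 11, 12, 13, 23, 23, 28, 32, 35]
Append remaining from right: [35]. Merged: [4, 8, 11, 12, 13, 23, 23, 28, 32, 35, 35]

Final merged array: [4, 8, 11, 12, 13, 23, 23, 28, 32, 35, 35]
Total comparisons: 10

The merged array is [4, 8, 11, 12, 13, 23, 23, 28, 32, 35, 35], requiring 10 comparisons. The merge step runs in O(n) time where n is the total number of elements.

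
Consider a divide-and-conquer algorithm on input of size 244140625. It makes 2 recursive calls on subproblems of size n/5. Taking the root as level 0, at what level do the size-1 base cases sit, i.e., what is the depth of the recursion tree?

For divide and conquer with division factor 5:

Problem sizes at each level:
Level 0: 244140625
Level 1: 48828125
Level 2: 9765625
Level 3: 1953125
Level 4: 390625
Level 5: 78125
Level 6: 15625
Level 7: 3125
Level 8: 625
Level 9: 125
Level 10: 25
Level 11: 5
Level 12: 1

The root is level 0 and the size-1 base case is level 12 (the tree spans levels 0 through 12, i.e. 13 levels counting the root), so the depth is the number of divisions: log_5(244140625) = 12

The recursion tree depth is log_5(244140625) = 12. At each level, the problem size is divided by 5, so it takes 12 divisions to reduce to a base case of size 1. The algorithm makes 2 recursive calls at each level.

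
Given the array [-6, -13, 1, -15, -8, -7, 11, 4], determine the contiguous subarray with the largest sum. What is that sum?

Using Kadane's algorithm on [-6, -13, 1, -15, -8, -7, 11, 4]:

Scanning through the array:
Position 1 (value -13): max_ending_here = -13, max_so_far = -6
Position 2 (value 1): max_ending_here = 1, max_so_far = 1
Position 3 (value -15): max_ending_here = -14, max_so_far = 1
Position 4 (value -8): max_ending_here = -8, max_so_far = 1
Position 5 (value -7): max_ending_here = -7, max_so_far = 1
Position 6 (value 11): max_ending_here = 11, max_so_far = 11
Position 7 (value 4): max_ending_here = 15, max_so_far = 15

Maximum subarray: [11, 4]
Maximum sum: 15

The maximum subarray is [11, 4] with sum 15. This subarray runs from index 6 to index 7.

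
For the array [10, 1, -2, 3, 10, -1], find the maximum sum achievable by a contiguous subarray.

Using Kadane's algorithm on [10, 1, -2, 3, 10, -1]:

Scanning through the array:
Position 1 (value 1): max_ending_here = 11, max_so_far = 11
Position 2 (value -2): max_ending_here = 9, max_so_far = 11
Position 3 (value 3): max_ending_here = 12, max_so_far = 12
Position 4 (value 10): max_ending_here = 22, max_so_far = 22
Position 5 (value -1): max_ending_here = 21, max_so_far = 22

Maximum subarray: [10, 1, -2, 3, 10]
Maximum sum: 22

The maximum subarray is [10, 1, -2, 3, 10] with sum 22. This subarray runs from index 0 to index 4.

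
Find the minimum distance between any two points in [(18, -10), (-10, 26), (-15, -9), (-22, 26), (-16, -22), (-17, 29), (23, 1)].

Computing all pairwise distances among 7 points:

d((18, -10), (-10, 26)) = 45.607
d((18, -10), (-15, -9)) = 33.0151
d((18, -10), (-22, 26)) = 53.8145
d((18, -10), (-16, -22)) = 36.0555
d((18, -10), (-17, 29)) = 52.4023
d((18, -10), (23, 1)) = 12.083
d((-10, 26), (-15, -9)) = 35.3553
d((-10, 26), (-22, 26)) = 12.0
d((-10, 26), (-16, -22)) = 48.3735
d((-10, 26), (-17, 29)) = 7.6158
d((-10, 26), (23, 1)) = 41.4005
d((-15, -9), (-22, 26)) = 35.6931
d((-15, -9), (-16, -22)) = 13.0384
d((-15, -9), (-17, 29)) = 38.0526
d((-15, -9), (23, 1)) = 39.2938
d((-22, 26), (-16, -22)) = 48.3735
d((-22, 26), (-17, 29)) = 5.831 <-- minimum
d((-22, 26), (23, 1)) = 51.4782
d((-16, -22), (-17, 29)) = 51.0098
d((-16, -22), (23, 1)) = 45.2769
d((-17, 29), (23, 1)) = 48.8262

Closest pair: (-22, 26) and (-17, 29) with distance 5.831

The closest pair is (-22, 26) and (-17, 29) with Euclidean distance 5.831. For 7 points, brute-force pairwise comparison is shown above. For large n, the divide-and-conquer algorithm (sort by x, recurse on halves, check the dividing strip) achieves O(n log n).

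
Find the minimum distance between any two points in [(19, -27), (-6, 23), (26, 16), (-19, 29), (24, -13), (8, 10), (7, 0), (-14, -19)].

Computing all pairwise distances among 8 points:

d((19, -27), (-6, 23)) = 55.9017
d((19, -27), (26, 16)) = 43.566
d((19, -27), (-19, 29)) = 67.6757
d((19, -27), (24, -13)) = 14.8661
d((19, -27), (8, 10)) = 38.6005
d((19, -27), (7, 0)) = 29.5466
d((19, -27), (-14, -19)) = 33.9559
d((-6, 23), (26, 16)) = 32.7567
d((-6, 23), (-19, 29)) = 14.3178
d((-6, 23), (24, -13)) = 46.8615
d((-6, 23), (8, 10)) = 19.105
d((-6, 23), (7, 0)) = 26.4197
d((-6, 23), (-14, -19)) = 42.7551
d((26, 16), (-19, 29)) = 46.8402
d((26, 16), (24, -13)) = 29.0689
d((26, 16), (8, 10)) = 18.9737
d((26, 16), (7, 0)) = 24.8395
d((26, 16), (-14, -19)) = 53.1507
d((-19, 29), (24, -13)) = 60.1082
d((-19, 29), (8, 10)) = 33.0151
d((-19, 29), (7, 0)) = 38.9487
d((-19, 29), (-14, -19)) = 48.2597
d((24, -13), (8, 10)) = 28.0179
d((24, -13), (7, 0)) = 21.4009
d((24, -13), (-14, -19)) = 38.4708
d((8, 10), (7, 0)) = 10.0499 <-- minimum
d((8, 10), (-14, -19)) = 36.4005
d((7, 0), (-14, -19)) = 28.3196

Closest pair: (8, 10) and (7, 0) with distance 10.0499

The closest pair is (8, 10) and (7, 0) with Euclidean distance 10.0499. For 8 points, brute-force pairwise comparison is shown above. For large n, the divide-and-conquer algorithm (sort by x, recurse on halves, check the dividing strip) achieves O(n log n).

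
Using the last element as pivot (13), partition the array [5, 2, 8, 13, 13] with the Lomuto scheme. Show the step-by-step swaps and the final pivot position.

Lomuto partition with pivot = 13:

Initial array: [5, 2, 8, 13, 13]

arr[0]=5 <= 13: swap with position 0, array becomes [5, 2, 8, 13, 13]
arr[1]=2 <= 13: swap with position 1, array becomes [5, 2, 8, 13, 13]
arr[2]=8 <= 13: swap with position 2, array becomes [5, 2, 8, 13, 13]
arr[3]=13 <= 13: swap with position 3, array becomes [5, 2, 8, 13, 13]

Place pivot at position 4: [5, 2, 8, 13, 13]
Pivot position: 4

After partitioning with pivot 13, the array becomes [5, 2, 8, 13, 13]. The pivot is placed at index 4. All elements to the left of the pivot are <= 13, and all elements to the right are > 13.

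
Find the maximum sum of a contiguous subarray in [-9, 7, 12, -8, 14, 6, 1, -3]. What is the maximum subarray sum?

Using Kadane's algorithm on [-9, 7, 12, -8, 14, 6, 1, -3]:

Scanning through the array:
Position 1 (value 7): max_ending_here = 7, max_so_far = 7
Position 2 (value 12): max_ending_here = 19, max_so_far = 19
Position 3 (value -8): max_ending_here = 11, max_so_far = 19
Position 4 (value 14): max_ending_here = 25, max_so_far = 25
Position 5 (value 6): max_ending_here = 31, max_so_far = 31
Position 6 (value 1): max_ending_here = 32, max_so_far = 32
Position 7 (value -3): max_ending_here = 29, max_so_far = 32

Maximum subarray: [7, 12, -8, 14, 6, 1]
Maximum sum: 32

The maximum subarray is [7, 12, -8, 14, 6, 1] with sum 32. This subarray runs from index 1 to index 6.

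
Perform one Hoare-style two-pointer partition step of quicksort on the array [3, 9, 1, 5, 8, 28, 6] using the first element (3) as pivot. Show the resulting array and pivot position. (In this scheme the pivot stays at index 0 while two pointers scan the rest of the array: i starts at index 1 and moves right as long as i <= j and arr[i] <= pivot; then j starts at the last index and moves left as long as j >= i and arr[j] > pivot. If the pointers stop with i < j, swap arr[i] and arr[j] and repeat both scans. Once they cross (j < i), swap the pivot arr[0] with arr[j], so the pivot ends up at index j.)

Hoare-style two-pointer partition with pivot = 3:

Initial array: [3, 9, 1, 5, 8, 28, 6]

Pointers start at i = 1, j = 6.
i stops at index 1 (arr[1]=9 > 3), j stops at index 2 (arr[2]=1 <= 3): swap arr[1] and arr[2], array becomes [3, 1, 9, 5, 8, 28, 6]
i ends at 2, j ends at 1: the pointers have crossed (j < i), so scanning stops.

Swap pivot arr[0] with arr[1] to place pivot at position 1: [1, 3, 9, 5, 8, 28, 6]
Pivot position: 1

After partitioning with pivot 3, the array becomes [1, 3, 9, 5, 8, 28, 6]. The pivot is placed at index 1. All elements to the left of the pivot are <= 3, and all elements to the right are > 3.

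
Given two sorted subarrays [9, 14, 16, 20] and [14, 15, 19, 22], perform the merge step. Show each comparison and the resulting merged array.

Merging process:

Compare 9 vs 14: take 9 from left. Merged: [9]
Compare 14 vs 14: take 14 from left. Merged: [9, 14]
Compare 16 vs 14: take 14 from right. Merged: [9, 14, 14]
Compare 16 vs 15: take 15 from right. Merged: [9, 14, 14, 15]
Compare 16 vs 19: take 16 from left. Merged: [9, 14, 14, 15, 16]
Compare 20 vs 19: take 19 from right. Merged: [9, 14, 14, 15, 16, 19]
Compare 20 vs 22: take 20 from left. Merged: [9, 14, 14, 15, 16, 19, 20]
Append remaining from right: [22]. Merged: [9, 14, 14, 15, 16, 19, 20, 22]

Final merged array: [9, 14, 14, 15, 16, 19, 20, 22]
Total comparisons: 7

The merged array is [9, 14, 14, 15, 16, 19, 20, 22], requiring 7 comparisons. The merge step runs in O(n) time where n is the total number of elements.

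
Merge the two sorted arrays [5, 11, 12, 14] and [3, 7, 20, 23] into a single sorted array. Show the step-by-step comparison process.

Merging process:

Compare 5 vs 3: take 3 from right. Merged: [3]
Compare 5 vs 7: take 5 from left. Merged: [3, 5]
Compare 11 vs 7: take 7 from right. Merged: [3, 5, 7]
Compare 11 vs 20: take 11 from left. Merged: [3, 5, 7, 11]
Compare 12 vs 20: take 12 from left. Merged: [3, 5, 7, 11, 12]
Compare 14 vs 20: take 14 from left. Merged: [3, 5, 7, 11, 12, 14]
Append remaining from right: [20, 23]. Merged: [3, 5, 7, 11, 12, 14, 20, 23]

Final merged array: [3, 5, 7, 11, 12, 14, 20, 23]
Total comparisons: 6

The merged array is [3, 5, 7, 11, 12, 14, 20, 23], requiring 6 comparisons. The merge step runs in O(n) time where n is the total number of elements.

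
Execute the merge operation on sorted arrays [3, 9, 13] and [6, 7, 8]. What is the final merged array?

Merging process:

Compare 3 vs 6: take 3 from left. Merged: [3]
Compare 9 vs 6: take 6 from right. Merged: [3, 6]
Compare 9 vs 7: take 7 from right. Merged: [3, 6, 7]
Compare 9 vs 8: take 8 from right. Merged: [3, 6, 7, 8]
Append remaining from left: [9, 13]. Merged: [3, 6, 7, 8, 9, 13]

Final merged array: [3, 6, 7, 8, 9, 13]
Total comparisons: 4

The merged array is [3, 6, 7, 8, 9, 13], requiring 4 comparisons. The merge step runs in O(n) time where n is the total number of elements.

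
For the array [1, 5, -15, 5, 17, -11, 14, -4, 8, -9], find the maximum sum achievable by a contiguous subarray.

Using Kadane's algorithm on [1, 5, -15, 5, 17, -11, 14, -4, 8, -9]:

Scanning through the array:
Position 1 (value 5): max_ending_here = 6, max_so_far = 6
Position 2 (value -15): max_ending_here = -9, max_so_far = 6
Position 3 (value 5): max_ending_here = 5, max_so_far = 6
Position 4 (value 17): max_ending_here = 22, max_so_far = 22
Position 5 (value -11): max_ending_here = 11, max_so_far = 22
Position 6 (value 14): max_ending_here = 25, max_so_far = 25
Position 7 (value -4): max_ending_here = 21, max_so_far = 25
Position 8 (value 8): max_ending_here = 29, max_so_far = 29
Position 9 (value -9): max_ending_here = 20, max_so_far = 29

Maximum subarray: [5, 17, -11, 14, -4, 8]
Maximum sum: 29

The maximum subarray is [5, 17, -11, 14, -4, 8] with sum 29. This subarray runs from index 3 to index 8.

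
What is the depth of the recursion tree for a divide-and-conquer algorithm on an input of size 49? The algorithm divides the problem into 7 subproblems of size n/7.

For divide and conquer with division factor 7:

Problem sizes at each level:
Level 0: 49
Level 1: 7
Level 2: 1

The root is level 0 and the size-1 base case is level 2 (the tree spans levels 0 through 2, i.e. 3 levels counting the root), so the depth is the number of divisions: log_7(49) = 2

The recursion tree depth is log_7(49) = 2. At each level, the problem size is divided by 7, so it takes 2 divisions to reduce to a base case of size 1. The algorithm makes 7 recursive calls at each level.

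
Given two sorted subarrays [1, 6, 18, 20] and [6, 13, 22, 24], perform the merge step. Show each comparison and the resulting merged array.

Merging process:

Compare 1 vs 6: take 1 from left. Merged: [1]
Compare 6 vs 6: take 6 from left. Merged: [1, 6]
Compare 18 vs 6: take 6 from right. Merged: [1, 6, 6]
Compare 18 vs 13: take 13 from right. Merged: [1, 6, 6, 13]
Compare 18 vs 22: take 18 from left. Merged: [1, 6, 6, 13, 18]
Compare 20 vs 22: take 20 from left. Merged: [1, 6, 6, 13, 18, 20]
Append remaining from right: [22, 24]. Merged: [1, 6, 6, 13, 18, 20, 22, 24]

Final merged array: [1, 6, 6, 13, 18, 20, 22, 24]
Total comparisons: 6

The merged array is [1, 6, 6, 13, 18, 20, 22, 24], requiring 6 comparisons. The merge step runs in O(n) time where n is the total number of elements.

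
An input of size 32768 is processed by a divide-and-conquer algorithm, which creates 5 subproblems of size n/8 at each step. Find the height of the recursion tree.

For divide and conquer with division factor 8:

Problem sizes at each level:
Level 0: 32768
Level 1: 4096
Level 2: 512
Level 3: 64
Level 4: 8
Level 5: 1

The root is level 0 and the size-1 base case is level 5 (the tree spans levels 0 through 5, i.e. 6 levels counting the root), so the depth is the number of divisions: log_8(32768) = 5

The recursion tree depth is log_8(32768) = 5. At each level, the problem size is divided by 8, so it takes 5 divisions to reduce to a base case of size 1. The algorithm makes 5 recursive calls at each level.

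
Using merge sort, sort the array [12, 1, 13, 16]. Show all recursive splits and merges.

Merge sort trace:

Split: [12, 1, 13, 16] -> [12, 1] and [13, 16]
  Split: [12, 1] -> [12] and [1]
  Merge: [12] + [1] -> [1, 12]
  Split: [13, 16] -> [13] and [16]
  Merge: [13] + [16] -> [13, 16]
Merge: [1, 12] + [13, 16] -> [1, 12, 13, 16]

Final sorted array: [1, 12, 13, 16]

The merge sort proceeds by recursively splitting the array and merging sorted halves.
After all merges, the sorted array is [1, 12, 13, 16].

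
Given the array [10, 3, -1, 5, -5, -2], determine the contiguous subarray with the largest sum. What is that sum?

Using Kadane's algorithm on [10, 3, -1, 5, -5, -2]:

Scanning through the array:
Position 1 (value 3): max_ending_here = 13, max_so_far = 13
Position 2 (value -1): max_ending_here = 12, max_so_far = 13
Position 3 (value 5): max_ending_here = 17, max_so_far = 17
Position 4 (value -5): max_ending_here = 12, max_so_far = 17
Position 5 (value -2): max_ending_here = 10, max_so_far = 17

Maximum subarray: [10, 3, -1, 5]
Maximum sum: 17

The maximum subarray is [10, 3, -1, 5] with sum 17. This subarray runs from index 0 to index 3.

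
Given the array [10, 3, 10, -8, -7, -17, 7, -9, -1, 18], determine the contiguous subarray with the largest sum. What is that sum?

Using Kadane's algorithm on [10, 3, 10, -8, -7, -17, 7, -9, -1, 18]:

Scanning through the array:
Position 1 (value 3): max_ending_here = 13, max_so_far = 13
Position 2 (value 10): max_ending_here = 23, max_so_far = 23
Position 3 (value -8): max_ending_here = 15, max_so_far = 23
Position 4 (value -7): max_ending_here = 8, max_so_far = 23
Position 5 (value -17): max_ending_here = -9, max_so_far = 23
Position 6 (value 7): max_ending_here = 7, max_so_far = 23
Position 7 (value -9): max_ending_here = -2, max_so_far = 23
Position 8 (value -1): max_ending_here = -1, max_so_far = 23
Position 9 (value 18): max_ending_here = 18, max_so_far = 23

Maximum subarray: [10, 3, 10]
Maximum sum: 23

The maximum subarray is [10, 3, 10] with sum 23. This subarray runs from index 0 to index 2.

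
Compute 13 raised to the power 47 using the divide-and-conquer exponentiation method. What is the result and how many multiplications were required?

Computing 13^47 by squaring (build up from 13^1; each line after the first costs one multiplication):

13^1 = 13
13^2 = (13^1)^2 = 13^2 = 169
13^4 = (13^2)^2 = 169^2 = 28561
13^5 = 13 * 13^4 = 13 * 28561 = 371293
13^10 = (13^5)^2 = 371293^2 = 137858491849
13^11 = 13 * 13^10 = 13 * 137858491849 = 1792160394037
13^22 = (13^11)^2 = 1792160394037^2 = 3211838877954855105157369
13^23 = 13 * 13^22 = 13 * 3211838877954855105157369 = 41753905413413116367045797
13^46 = (13^23)^2 = 41753905413413116367045797^2 = 1743388617272249143997555461487119439669521095365209
13^47 = 13 * 13^46 = 13 * 1743388617272249143997555461487119439669521095365209 = 22664052024539238871968220999332552715703774239747717

Result: 22664052024539238871968220999332552715703774239747717
Multiplications needed: 9 (9 lines after 13^1)

13^47 = 22664052024539238871968220999332552715703774239747717. Using exponentiation by squaring, this requires 9 multiplications. The key idea: if the exponent is even, square the half-power; if odd, multiply by the base once.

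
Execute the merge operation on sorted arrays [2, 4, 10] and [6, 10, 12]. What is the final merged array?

Merging process:

Compare 2 vs 6: take 2 from left. Merged: [2]
Compare 4 vs 6: take 4 from left. Merged: [2, 4]
Compare 10 vs 6: take 6 from right. Merged: [2, 4, 6]
Compare 10 vs 10: take 10 from left. Merged: [2, 4, 6, 10]
Append remaining from right: [10, 12]. Merged: [2, 4, 6, 10, 10, 12]

Final merged array: [2, 4, 6, 10, 10, 12]
Total comparisons: 4

The merged array is [2, 4, 6, 10, 10, 12], requiring 4 comparisons. The merge step runs in O(n) time where n is the total number of elements.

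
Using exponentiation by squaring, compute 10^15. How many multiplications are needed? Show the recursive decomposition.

Computing 10^15 by squaring (build up from 10^1; each line after the first costs one multiplication):

10^1 = 10
10^2 = (10^1)^2 = 10^2 = 100
10^3 = 10 * 10^2 = 10 * 100 = 1000
10^6 = (10^3)^2 = 1000^2 = 1000000
10^7 = 10 * 10^6 = 10 * 1000000 = 10000000
10^14 = (10^7)^2 = 10000000^2 = 100000000000000
10^15 = 10 * 10^14 = 10 * 100000000000000 = 1000000000000000

Result: 1000000000000000
Multiplications needed: 6 (6 lines after 10^1)

10^15 = 1000000000000000. Using exponentiation by squaring, this requires 6 multiplications. The key idea: if the exponent is even, square the half-power; if odd, multiply by the base once.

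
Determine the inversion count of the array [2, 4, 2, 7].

Finding inversions in [2, 4, 2, 7]:

(1, 2): arr[1]=4 > arr[2]=2

Total inversions: 1

The array has 1 inversion(s): (1,2). Each pair (i,j) satisfies i < j and arr[i] > arr[j].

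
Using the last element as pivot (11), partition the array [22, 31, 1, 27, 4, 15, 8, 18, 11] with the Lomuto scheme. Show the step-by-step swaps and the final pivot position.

Lomuto partition with pivot = 11:

Initial array: [22, 31, 1, 27, 4, 15, 8, 18, 11]

arr[0]=22 > 11: no swap
arr[1]=31 > 11: no swap
arr[2]=1 <= 11: swap with position 0, array becomes [1, 31, 22, 27, 4, 15, 8, 18, 11]
arr[3]=27 > 11: no swap
arr[4]=4 <= 11: swap with position 1, array becomes [1, 4, 22, 27, 31, 15, 8, 18, 11]
arr[5]=15 > 11: no swap
arr[6]=8 <= 11: swap with position 2, array becomes [1, 4, 8, 27, 31, 15, 22, 18, 11]
arr[7]=18 > 11: no swap

Place pivot at position 3: [1, 4, 8, 11, 31, 15, 22, 18, 27]
Pivot position: 3

After partitioning with pivot 11, the array becomes [1, 4, 8, 11, 31, 15, 22, 18, 27]. The pivot is placed at index 3. All elements to the left of the pivot are <= 11, and all elements to the right are > 11.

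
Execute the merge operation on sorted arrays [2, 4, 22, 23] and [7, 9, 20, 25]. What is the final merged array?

Merging process:

Compare 2 vs 7: take 2 from left. Merged: [2]
Compare 4 vs 7: take 4 from left. Merged: [2, 4]
Compare 22 vs 7: take 7 from right. Merged: [2, 4, 7]
Compare 22 vs 9: take 9 from right. Merged: [2, 4, 7, 9]
Compare 22 vs 20: take 20 from right. Merged: [2, 4, 7, 9, 20]
Compare 22 vs 25: take 22 from left. Merged: [2, 4, 7, 9, 20, 22]
Compare 23 vs 25: take 23 from left. Merged: [2, 4, 7, 9, 20, 22, 23]
Append remaining from right: [25]. Merged: [2, 4, 7, 9, 20, 22, 23, 25]

Final merged array: [2, 4, 7, 9, 20, 22, 23, 25]
Total comparisons: 7

The merged array is [2, 4, 7, 9, 20, 22, 23, 25], requiring 7 comparisons. The merge step runs in O(n) time where n is the total number of elements.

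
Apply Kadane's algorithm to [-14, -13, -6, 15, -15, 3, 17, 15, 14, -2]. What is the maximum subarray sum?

Using Kadane's algorithm on [-14, -13, -6, 15, -15, 3, 17, 15, 14, -2]:

Scanning through the array:
Position 1 (value -13): max_ending_here = -13, max_so_far = -13
Position 2 (value -6): max_ending_here = -6, max_so_far = -6
Position 3 (value 15): max_ending_here = 15, max_so_far = 15
Position 4 (value -15): max_ending_here = 0, max_so_far = 15
Position 5 (value 3): max_ending_here = 3, max_so_far = 15
Position 6 (value 17): max_ending_here = 20, max_so_far = 20
Position 7 (value 15): max_ending_here = 35, max_so_far = 35
Position 8 (value 14): max_ending_here = 49, max_so_far = 49
Position 9 (value -2): max_ending_here = 47, max_so_far = 49

Maximum subarray: [15, -15, 3, 17, 15, 14]
Maximum sum: 49

The maximum subarray is [15, -15, 3, 17, 15, 14] with sum 49. This subarray runs from index 3 to index 8.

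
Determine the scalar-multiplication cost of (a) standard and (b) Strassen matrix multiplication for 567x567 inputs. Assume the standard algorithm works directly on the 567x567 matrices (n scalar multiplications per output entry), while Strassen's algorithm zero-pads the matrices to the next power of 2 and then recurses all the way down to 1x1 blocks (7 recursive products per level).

Matrix multiplication for 567x567 matrices:

Strassen's algorithm requires power-of-2 dimensions. Pad 567x567 to 1024x1024 (next power of 2).

Standard algorithm: 567^3 = 182284263 multiplications
Strassen's algorithm: 7^(log2(1024)) = 7^10 = 282475249 multiplications
Difference: 182284263 - 282475249 = -100190986 (Strassen uses MORE here due to padding overhead — for small or just-over-power-of-2 n, padding can outweigh the per-level savings)

Standard: 182284263 multiplications (567^3). Strassen: 282475249 multiplications (7^10, after padding to 1024x1024). Strassen reduces 8 recursive multiplications to 7 at each level.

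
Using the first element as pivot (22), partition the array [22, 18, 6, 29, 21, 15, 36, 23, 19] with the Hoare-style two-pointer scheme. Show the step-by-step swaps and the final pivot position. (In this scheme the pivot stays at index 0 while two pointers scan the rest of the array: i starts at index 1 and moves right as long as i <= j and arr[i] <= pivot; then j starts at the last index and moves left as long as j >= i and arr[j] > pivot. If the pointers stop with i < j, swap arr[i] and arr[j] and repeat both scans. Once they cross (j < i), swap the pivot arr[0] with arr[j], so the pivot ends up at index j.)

Hoare-style two-pointer partition with pivot = 22:

Initial array: [22, 18, 6, 29, 21, 15, 36, 23, 19]

Pointers start at i = 1, j = 8.
i stops at index 3 (arr[3]=29 > 22), j stops at index 8 (arr[8]=19 <= 22): swap arr[3] and arr[8], array becomes [22, 18, 6, 19, 21, 15, 36, 23, 29]
i ends at 6, j ends at 5: the pointers have crossed (j < i), so scanning stops.

Swap pivot arr[0] with arr[5] to place pivot at position 5: [15, 18, 6, 19, 21, 22, 36, 23, 29]
Pivot position: 5

After partitioning with pivot 22, the array becomes [15, 18, 6, 19, 21, 22, 36, 23, 29]. The pivot is placed at index 5. All elements to the left of the pivot are <= 22, and all elements to the right are > 22.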